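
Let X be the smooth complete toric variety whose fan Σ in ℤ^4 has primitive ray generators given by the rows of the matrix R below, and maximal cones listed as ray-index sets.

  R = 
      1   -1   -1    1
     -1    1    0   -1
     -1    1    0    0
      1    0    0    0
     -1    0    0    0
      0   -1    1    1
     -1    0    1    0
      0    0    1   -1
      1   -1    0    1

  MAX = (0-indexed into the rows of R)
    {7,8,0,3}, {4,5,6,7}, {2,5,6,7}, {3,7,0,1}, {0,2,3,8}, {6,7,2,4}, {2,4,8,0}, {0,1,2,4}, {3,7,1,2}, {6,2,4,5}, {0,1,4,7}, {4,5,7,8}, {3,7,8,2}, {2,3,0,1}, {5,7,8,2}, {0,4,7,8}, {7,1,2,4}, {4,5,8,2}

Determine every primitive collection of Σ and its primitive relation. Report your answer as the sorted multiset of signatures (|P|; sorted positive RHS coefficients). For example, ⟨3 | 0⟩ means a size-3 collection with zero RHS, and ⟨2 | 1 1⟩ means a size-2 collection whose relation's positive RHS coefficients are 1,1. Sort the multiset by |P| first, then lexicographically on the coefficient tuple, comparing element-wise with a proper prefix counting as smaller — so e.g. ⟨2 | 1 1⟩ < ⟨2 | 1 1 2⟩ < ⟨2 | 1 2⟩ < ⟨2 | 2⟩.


Δ(Σ) — 9 vertices, 12 min non-faces:

  P = {1,8}:  v_{1} + v_{8} = 0 — sig = ⟨2 | 0⟩
  P = {3,4}:  v_{3} + v_{4} = 0 — sig = ⟨2 | 0⟩
  P = {1,5}:  v_{1} + v_{5} = v_{6} — sig = ⟨2 | 1⟩
  P = {6,8}:  v_{6} + v_{8} = v_{5} — sig = ⟨2 | 1⟩
  P = {0,6}:  v_{0} + v_{6} = v_{4} + v_{8} — sig = ⟨2 | 1 1⟩
  P = {1,6}:  v_{1} + v_{6} = v_{2} + v_{4} + v_{7} — sig = ⟨2 | 1 1 1⟩
  P = {3,6}:  v_{3} + v_{6} = v_{2} + v_{7} + v_{8} — sig = ⟨2 | 1 1 1⟩
  P = {3,5}:  v_{3} + v_{5} = v_{2} + v_{7} + 2·v_{8} — sig = ⟨2 | 1 1 2⟩
  P = {0,5}:  v_{0} + v_{5} = v_{4} + 2·v_{8} — sig = ⟨2 | 1 2⟩
  P = {0,2,7}:  v_{0} + v_{2} + v_{7} = 0 — sig = ⟨3 | 0⟩
  P = {2,4,7,8}:  v_{2} + v_{4} + v_{7} + v_{8} = v_{6} — sig = ⟨4 | 1⟩
  P = {2,4,5,7}:  v_{2} + v_{4} + v_{5} + v_{7} = 2·v_{6} — sig = ⟨4 | 2⟩

Hence PRS(X_Σ) =
    ⟨2 | 0⟩
    ⟨2 | 0⟩
    ⟨2 | 1⟩
    ⟨2 | 1⟩
    ⟨2 | 1 1⟩
    ⟨2 | 1 1 1⟩
    ⟨2 | 1 1 1⟩
    ⟨2 | 1 1 2⟩
    ⟨2 | 1 2⟩
    ⟨3 | 0⟩
    ⟨4 | 1⟩
    ⟨4 | 2⟩


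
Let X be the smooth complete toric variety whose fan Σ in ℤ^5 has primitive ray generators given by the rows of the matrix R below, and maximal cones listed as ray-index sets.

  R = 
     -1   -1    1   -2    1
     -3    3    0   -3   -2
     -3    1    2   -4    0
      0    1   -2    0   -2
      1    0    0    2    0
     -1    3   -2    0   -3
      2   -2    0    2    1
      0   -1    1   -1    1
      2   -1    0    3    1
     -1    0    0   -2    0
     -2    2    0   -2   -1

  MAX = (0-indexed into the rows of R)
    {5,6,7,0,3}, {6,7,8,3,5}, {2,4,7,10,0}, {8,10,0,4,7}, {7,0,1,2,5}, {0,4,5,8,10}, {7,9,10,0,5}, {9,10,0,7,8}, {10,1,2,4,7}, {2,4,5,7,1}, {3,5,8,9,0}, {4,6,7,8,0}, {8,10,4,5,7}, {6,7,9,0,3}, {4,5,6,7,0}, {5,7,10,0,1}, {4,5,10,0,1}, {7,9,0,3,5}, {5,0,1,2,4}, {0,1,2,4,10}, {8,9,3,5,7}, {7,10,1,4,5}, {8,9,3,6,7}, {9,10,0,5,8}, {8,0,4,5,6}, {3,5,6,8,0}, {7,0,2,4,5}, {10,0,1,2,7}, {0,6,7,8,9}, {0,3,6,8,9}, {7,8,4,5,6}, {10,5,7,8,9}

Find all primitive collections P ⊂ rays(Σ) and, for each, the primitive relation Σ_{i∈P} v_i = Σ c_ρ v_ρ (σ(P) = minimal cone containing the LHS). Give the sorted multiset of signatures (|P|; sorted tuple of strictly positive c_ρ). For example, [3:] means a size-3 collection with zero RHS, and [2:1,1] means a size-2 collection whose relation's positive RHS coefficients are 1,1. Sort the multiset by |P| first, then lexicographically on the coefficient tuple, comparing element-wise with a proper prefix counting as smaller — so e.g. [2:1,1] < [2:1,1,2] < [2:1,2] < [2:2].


The 18 primitive collections of Σ (r=11, n=5):

  {4,9}:  v_{4} + v_{9} = 0  →  sig = [2:]
  {6,10}:  v_{6} + v_{10} = 0  →  sig = [2:]
  {1,8}:  v_{1} + v_{8} = v_{4} + v_{10}  →  sig = [2:1,1]
  {3,4}:  v_{3} + v_{4} = v_{5} + v_{6}  →  sig = [2:1,1]
  {3,10}:  v_{3} + v_{10} = v_{5} + v_{9}  →  sig = [2:1,1]
  {2,9}:  v_{2} + v_{9} = v_{0} + v_{1} + v_{7}  →  sig = [2:1,1,1]
  {1,6}:  v_{1} + v_{6} = v_{0} + v_{4} + v_{5} + v_{7}  →  sig = [2:1,1,1,1]
  {1,9}:  v_{1} + v_{9} = v_{0} + v_{5} + v_{7} + v_{10}  →  sig = [2:1,1,1,1]
  {2,8}:  v_{2} + v_{8} = v_{0} + 2·v_{4} + v_{7} + v_{10}  →  sig = [2:1,1,1,2]
  {1,3}:  v_{1} + v_{3} = v_{0} + 2·v_{5} + v_{7}  →  sig = [2:1,1,2]
  {2,3}:  v_{2} + v_{3} = 2·v_{0} + v_{4} + 2·v_{5} + 2·v_{7}  →  sig = [2:1,2,2,2]
  {2,6}:  v_{2} + v_{6} = 2·v_{0} + 2·v_{4} + v_{5} + 2·v_{7}  →  sig = [2:1,2,2,2]
  {5,6,9}:  v_{5} + v_{6} + v_{9} = v_{3}  →  sig = [3:1]
  {2,5,10}:  v_{2} + v_{5} + v_{10} = 2·v_{1}  →  sig = [3:2]
  {0,5,7,8}:  v_{0} + v_{5} + v_{7} + v_{8} = 0  →  sig = [4:]
  {0,1,4,7}:  v_{0} + v_{1} + v_{4} + v_{7} = v_{2}  →  sig = [4:1]
  {0,3,7,8}:  v_{0} + v_{3} + v_{7} + v_{8} = v_{6} + v_{9}  →  sig = [4:1,1]
  {0,4,5,7,10}:  v_{0} + v_{4} + v_{5} + v_{7} + v_{10} = v_{1}  →  sig = [5:1]

so the primitive-relation signature multiset is
{ [2:] ×2,  [2:1,1] ×3,  [2:1,1,1],  [2:1,1,1,1] ×2,  [2:1,1,1,2],  [2:1,1,2],  [2:1,2,2,2] ×2,  [3:1],  [3:2],  [4:],  [4:1],  [4:1,1],  [5:1] }


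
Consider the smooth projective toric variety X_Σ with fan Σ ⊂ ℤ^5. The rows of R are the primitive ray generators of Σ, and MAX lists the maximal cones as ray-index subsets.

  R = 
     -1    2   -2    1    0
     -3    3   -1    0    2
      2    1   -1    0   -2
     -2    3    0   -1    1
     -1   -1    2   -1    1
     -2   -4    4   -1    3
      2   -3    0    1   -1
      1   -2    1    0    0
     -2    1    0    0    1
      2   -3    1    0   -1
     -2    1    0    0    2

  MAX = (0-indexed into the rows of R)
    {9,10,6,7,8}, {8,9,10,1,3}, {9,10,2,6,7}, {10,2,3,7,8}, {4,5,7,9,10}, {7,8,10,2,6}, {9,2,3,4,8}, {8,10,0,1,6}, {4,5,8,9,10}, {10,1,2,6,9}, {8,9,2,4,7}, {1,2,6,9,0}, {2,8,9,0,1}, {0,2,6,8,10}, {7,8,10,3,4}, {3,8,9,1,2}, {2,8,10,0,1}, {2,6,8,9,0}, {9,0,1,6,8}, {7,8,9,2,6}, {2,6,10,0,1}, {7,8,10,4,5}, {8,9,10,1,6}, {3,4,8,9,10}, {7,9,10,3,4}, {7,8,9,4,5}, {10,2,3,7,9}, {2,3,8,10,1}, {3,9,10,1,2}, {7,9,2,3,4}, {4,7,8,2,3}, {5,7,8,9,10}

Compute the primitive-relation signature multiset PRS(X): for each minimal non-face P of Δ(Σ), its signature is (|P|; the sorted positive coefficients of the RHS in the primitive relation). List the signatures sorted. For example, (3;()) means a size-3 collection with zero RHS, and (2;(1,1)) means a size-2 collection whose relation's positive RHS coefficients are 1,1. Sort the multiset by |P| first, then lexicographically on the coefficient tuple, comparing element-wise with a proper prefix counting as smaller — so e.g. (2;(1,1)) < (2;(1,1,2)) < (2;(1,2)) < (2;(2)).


Minimal non-faces — 18 found among 11 rays, 32 max cones:

  P={3,6}:  v_{3} + v_{6} = 0  ⇒ sig = (2;())
  P={0,4}:  v_{0} + v_{4} = v_{8}  ⇒ sig = (2;(1))
  P={1,7}:  v_{1} + v_{7} = v_{10}  ⇒ sig = (2;(1))
  P={2,5}:  v_{2} + v_{5} = v_{4} + v_{7}  ⇒ sig = (2;(1,1))
  P={0,3}:  v_{0} + v_{3} = v_{1} + v_{2} + v_{8}  ⇒ sig = (2;(1,1,1))
  P={4,6}:  v_{4} + v_{6} = v_{7} + v_{8} + v_{9}  ⇒ sig = (2;(1,1,1))
  P={0,7}:  v_{0} + v_{7} = v_{2} + v_{6} + v_{8} + v_{10}  ⇒ sig = (2;(1,1,1,1))
  P={1,4}:  v_{1} + v_{4} = v_{3} + v_{8} + v_{9} + v_{10}  ⇒ sig = (2;(1,1,1,1))
  P={0,5}:  v_{0} + v_{5} = v_{7} + 2·v_{8} + v_{9} + v_{10}  ⇒ sig = (2;(1,1,1,2))
  P={1,5}:  v_{1} + v_{5} = v_{4} + v_{8} + v_{9} + 2·v_{10}  ⇒ sig = (2;(1,1,1,2))
  P={3,5}:  v_{3} + v_{5} = 2·v_{4} + v_{10}  ⇒ sig = (2;(1,2))
  P={5,6}:  v_{5} + v_{6} = 2·v_{7} + 2·v_{8} + 2·v_{9} + v_{10}  ⇒ sig = (2;(1,2,2,2))
  P={0,9,10}:  v_{0} + v_{9} + v_{10} = v_{1} + v_{6}  ⇒ sig = (3;(1,1))
  P={2,4,10}:  v_{2} + v_{4} + v_{10} = v_{3} + v_{7}  ⇒ sig = (3;(1,1))
  P={2,8,9,10}:  v_{2} + v_{8} + v_{9} + v_{10} = 0  ⇒ sig = (4;())
  P={1,2,6,8}:  v_{1} + v_{2} + v_{6} + v_{8} = v_{0}  ⇒ sig = (4;(1))
  P={3,7,8,9}:  v_{3} + v_{7} + v_{8} + v_{9} = v_{4}  ⇒ sig = (4;(1))
  P={4,7,8,9,10}:  v_{4} + v_{7} + v_{8} + v_{9} + v_{10} = v_{5}  ⇒ sig = (5;(1))

Hence PRS(X_Σ) =
[(2;()), (2;(1)), (2;(1)), (2;(1,1)), (2;(1,1,1)), (2;(1,1,1)), (2;(1,1,1,1)), (2;(1,1,1,1)), (2;(1,1,1,2)), (2;(1,1,1,2)), (2;(1,2)), (2;(1,2,2,2)), (3;(1,1)), (3;(1,1)), (4;()), (4;(1)), (4;(1)), (5;(1))]


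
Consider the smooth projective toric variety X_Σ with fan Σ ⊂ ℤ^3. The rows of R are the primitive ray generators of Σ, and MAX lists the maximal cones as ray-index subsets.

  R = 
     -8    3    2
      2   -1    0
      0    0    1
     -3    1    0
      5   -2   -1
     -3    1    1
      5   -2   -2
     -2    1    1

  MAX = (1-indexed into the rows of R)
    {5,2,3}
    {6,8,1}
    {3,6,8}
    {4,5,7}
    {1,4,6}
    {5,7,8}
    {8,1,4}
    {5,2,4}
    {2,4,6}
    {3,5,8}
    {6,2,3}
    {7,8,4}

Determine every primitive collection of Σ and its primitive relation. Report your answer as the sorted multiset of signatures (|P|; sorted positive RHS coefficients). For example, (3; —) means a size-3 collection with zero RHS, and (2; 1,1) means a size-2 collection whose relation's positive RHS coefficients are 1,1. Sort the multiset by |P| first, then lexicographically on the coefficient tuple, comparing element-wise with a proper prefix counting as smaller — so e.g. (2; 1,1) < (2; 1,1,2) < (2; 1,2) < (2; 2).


Minimal non-faces — 12 found among 8 rays, 12 max cones:

  P = {1,5}:  v_{1} + v_{5} = v_{6}  ⟹  sig = (2; 1)
  P = {1,7}:  v_{1} + v_{7} = v_{4}  ⟹  sig = (2; 1)
  P = {2,8}:  v_{2} + v_{8} = v_{3}  ⟹  sig = (2; 1)
  P = {3,4}:  v_{3} + v_{4} = v_{6}  ⟹  sig = (2; 1)
  P = {3,7}:  v_{3} + v_{7} = v_{5}  ⟹  sig = (2; 1)
  P = {5,6}:  v_{5} + v_{6} = v_{2}  ⟹  sig = (2; 1)
  P = {6,7}:  v_{6} + v_{7} = v_{4} + v_{5}  ⟹  sig = (2; 1,1)
  P = {1,3}:  v_{1} + v_{3} = 2·v_{6} + v_{8}  ⟹  sig = (2; 1,2)
  P = {2,7}:  v_{2} + v_{7} = v_{4} + 2·v_{5}  ⟹  sig = (2; 1,2)
  P = {1,2}:  v_{1} + v_{2} = 2·v_{6}  ⟹  sig = (2; 2)
  P = {4,5,8}:  v_{4} + v_{5} + v_{8} = 0  ⟹  sig = (3; —)
  P = {4,6,8}:  v_{4} + v_{6} + v_{8} = v_{1}  ⟹  sig = (3; 1)

so the primitive-relation signature multiset is
    |P|=2: 10 collections, coeffs (1), (1), (1), (1), (1), (1), (1,1), (1,2), (1,2), (2)
    |P|=3: 2 collections, coeffs (), (1)


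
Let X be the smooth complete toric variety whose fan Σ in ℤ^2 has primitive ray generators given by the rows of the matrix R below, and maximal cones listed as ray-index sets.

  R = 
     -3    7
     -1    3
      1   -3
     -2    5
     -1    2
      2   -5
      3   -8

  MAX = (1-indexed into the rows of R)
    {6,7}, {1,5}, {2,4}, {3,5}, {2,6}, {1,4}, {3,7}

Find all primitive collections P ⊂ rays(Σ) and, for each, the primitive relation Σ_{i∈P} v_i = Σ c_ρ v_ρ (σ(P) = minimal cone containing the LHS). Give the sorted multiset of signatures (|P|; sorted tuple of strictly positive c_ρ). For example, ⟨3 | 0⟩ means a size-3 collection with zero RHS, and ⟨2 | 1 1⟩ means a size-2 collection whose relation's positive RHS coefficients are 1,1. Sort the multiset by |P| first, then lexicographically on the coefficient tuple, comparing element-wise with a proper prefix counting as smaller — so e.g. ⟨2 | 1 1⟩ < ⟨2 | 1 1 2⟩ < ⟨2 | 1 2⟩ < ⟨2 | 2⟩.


Primitive collections (14):

  • {2,3}:  v_{2} + v_{3} = 0 ; sig = ⟨2 | 0⟩
  • {4,6}:  v_{4} + v_{6} = 0 ; sig = ⟨2 | 0⟩
  • {1,6}:  v_{1} + v_{6} = v_{5} ; sig = ⟨2 | 1⟩
  • {2,5}:  v_{2} + v_{5} = v_{4} ; sig = ⟨2 | 1⟩
  • {2,7}:  v_{2} + v_{7} = v_{6} ; sig = ⟨2 | 1⟩
  • {3,4}:  v_{3} + v_{4} = v_{5} ; sig = ⟨2 | 1⟩
  • {3,6}:  v_{3} + v_{6} = v_{7} ; sig = ⟨2 | 1⟩
  • {4,5}:  v_{4} + v_{5} = v_{1} ; sig = ⟨2 | 1⟩
  • {4,7}:  v_{4} + v_{7} = v_{3} ; sig = ⟨2 | 1⟩
  • {5,6}:  v_{5} + v_{6} = v_{3} ; sig = ⟨2 | 1⟩
  • {1,7}:  v_{1} + v_{7} = v_{3} + v_{5} ; sig = ⟨2 | 1 1⟩
  • {1,2}:  v_{1} + v_{2} = 2·v_{4} ; sig = ⟨2 | 2⟩
  • {1,3}:  v_{1} + v_{3} = 2·v_{5} ; sig = ⟨2 | 2⟩
  • {5,7}:  v_{5} + v_{7} = 2·v_{3} ; sig = ⟨2 | 2⟩

Sorted signature multiset PRS(X):
    |P|=2: 14 collections, coeffs (), (), (1), (1), (1), (1), (1), (1), (1), (1), (1,1), (2), (2), (2)


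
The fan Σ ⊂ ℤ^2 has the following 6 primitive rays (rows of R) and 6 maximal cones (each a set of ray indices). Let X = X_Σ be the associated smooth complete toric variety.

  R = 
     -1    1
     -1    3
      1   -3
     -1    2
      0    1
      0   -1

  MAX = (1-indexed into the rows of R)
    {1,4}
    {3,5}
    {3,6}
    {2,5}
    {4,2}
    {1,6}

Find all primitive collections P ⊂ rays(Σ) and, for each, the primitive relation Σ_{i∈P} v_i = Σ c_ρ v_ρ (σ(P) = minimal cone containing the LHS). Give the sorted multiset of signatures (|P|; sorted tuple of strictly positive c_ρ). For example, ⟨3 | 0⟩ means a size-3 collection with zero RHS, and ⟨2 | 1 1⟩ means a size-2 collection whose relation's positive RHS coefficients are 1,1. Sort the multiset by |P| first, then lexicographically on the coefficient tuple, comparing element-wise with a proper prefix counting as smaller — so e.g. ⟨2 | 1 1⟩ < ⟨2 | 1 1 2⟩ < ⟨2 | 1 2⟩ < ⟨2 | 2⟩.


|primitive collections| = 9. Relations:

  P = {2,3}:  v_{2} + v_{3} = 0  →  sig = ⟨2 | 0⟩
  P = {5,6}:  v_{5} + v_{6} = 0  →  sig = ⟨2 | 0⟩
  P = {1,5}:  v_{1} + v_{5} = v_{4}  →  sig = ⟨2 | 1⟩
  P = {2,6}:  v_{2} + v_{6} = v_{4}  →  sig = ⟨2 | 1⟩
  P = {3,4}:  v_{3} + v_{4} = v_{6}  →  sig = ⟨2 | 1⟩
  P = {4,5}:  v_{4} + v_{5} = v_{2}  →  sig = ⟨2 | 1⟩
  P = {4,6}:  v_{4} + v_{6} = v_{1}  →  sig = ⟨2 | 1⟩
  P = {1,2}:  v_{1} + v_{2} = 2·v_{4}  →  sig = ⟨2 | 2⟩
  P = {1,3}:  v_{1} + v_{3} = 2·v_{6}  →  sig = ⟨2 | 2⟩

Hence PRS(X_Σ) =
    ⟨2 | 0⟩
    ⟨2 | 0⟩
    ⟨2 | 1⟩
    ⟨2 | 1⟩
    ⟨2 | 1⟩
    ⟨2 | 1⟩
    ⟨2 | 1⟩
    ⟨2 | 2⟩
    ⟨2 | 2⟩


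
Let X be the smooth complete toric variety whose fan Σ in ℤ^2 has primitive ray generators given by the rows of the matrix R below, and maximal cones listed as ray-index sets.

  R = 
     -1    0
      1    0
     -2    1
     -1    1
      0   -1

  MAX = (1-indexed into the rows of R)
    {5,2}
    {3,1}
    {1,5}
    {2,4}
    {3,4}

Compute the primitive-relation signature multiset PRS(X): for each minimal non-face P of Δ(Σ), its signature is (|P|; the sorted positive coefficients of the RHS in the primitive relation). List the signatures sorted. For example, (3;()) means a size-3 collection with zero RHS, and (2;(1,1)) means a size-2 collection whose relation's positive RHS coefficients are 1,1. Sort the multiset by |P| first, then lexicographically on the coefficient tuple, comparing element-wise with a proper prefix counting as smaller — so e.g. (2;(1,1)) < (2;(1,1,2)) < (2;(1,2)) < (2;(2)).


|primitive collections| = 5. Relations:

  {1,2}:  v_{1} + v_{2} = 0  ⇒ sig = (2;())
  {1,4}:  v_{1} + v_{4} = v_{3}  ⇒ sig = (2;(1))
  {2,3}:  v_{2} + v_{3} = v_{4}  ⇒ sig = (2;(1))
  {4,5}:  v_{4} + v_{5} = v_{1}  ⇒ sig = (2;(1))
  {3,5}:  v_{3} + v_{5} = 2·v_{1}  ⇒ sig = (2;(2))

Signatures (|P|; sorted positive RHS coefficients), sorted:
    |P|=2: 5 collections, coeffs (), (1), (1), (1), (2)


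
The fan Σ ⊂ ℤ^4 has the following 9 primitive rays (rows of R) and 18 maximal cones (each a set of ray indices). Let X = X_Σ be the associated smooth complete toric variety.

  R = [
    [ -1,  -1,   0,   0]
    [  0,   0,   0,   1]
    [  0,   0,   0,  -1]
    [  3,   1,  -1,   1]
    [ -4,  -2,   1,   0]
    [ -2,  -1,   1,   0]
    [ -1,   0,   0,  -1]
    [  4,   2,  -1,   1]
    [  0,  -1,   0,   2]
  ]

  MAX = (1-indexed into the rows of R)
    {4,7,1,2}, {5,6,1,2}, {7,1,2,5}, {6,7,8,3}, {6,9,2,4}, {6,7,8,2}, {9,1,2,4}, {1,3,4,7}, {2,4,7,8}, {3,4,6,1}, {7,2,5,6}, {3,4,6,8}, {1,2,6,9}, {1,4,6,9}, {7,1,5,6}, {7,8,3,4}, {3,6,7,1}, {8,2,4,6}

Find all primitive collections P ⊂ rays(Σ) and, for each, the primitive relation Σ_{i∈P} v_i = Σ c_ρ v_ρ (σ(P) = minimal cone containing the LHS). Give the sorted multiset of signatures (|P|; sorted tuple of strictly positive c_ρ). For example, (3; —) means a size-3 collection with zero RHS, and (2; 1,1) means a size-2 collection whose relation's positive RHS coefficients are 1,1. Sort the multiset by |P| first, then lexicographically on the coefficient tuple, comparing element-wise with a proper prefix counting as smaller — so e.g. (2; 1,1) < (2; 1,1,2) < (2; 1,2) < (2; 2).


|primitive collections| = 12. Relations:

  {2,3}:  v_{2} + v_{3} = 0  so sig = (2; —)
  {1,8}:  v_{1} + v_{8} = v_{4}  so sig = (2; 1)
  {5,8}:  v_{5} + v_{8} = v_{2}  so sig = (2; 1)
  {4,5}:  v_{4} + v_{5} = v_{1} + v_{2}  so sig = (2; 1,1)
  {7,9}:  v_{7} + v_{9} = v_{1} + v_{2}  so sig = (2; 1,1)
  {3,5}:  v_{3} + v_{5} = v_{1} + v_{6} + v_{7}  so sig = (2; 1,1,1)
  {3,9}:  v_{3} + v_{9} = v_{1} + v_{4} + v_{6}  so sig = (2; 1,1,1)
  {8,9}:  v_{8} + v_{9} = v_{2} + 2·v_{4} + v_{6}  so sig = (2; 1,1,2)
  {5,9}:  v_{5} + v_{9} = 2·v_{1} + 2·v_{2} + v_{6}  so sig = (2; 1,2,2)
  {4,6,7}:  v_{4} + v_{6} + v_{7} = 0  so sig = (3; —)
  {1,2,4,6}:  v_{1} + v_{2} + v_{4} + v_{6} = v_{9}  so sig = (4; 1)
  {1,2,6,7}:  v_{1} + v_{2} + v_{6} + v_{7} = v_{5}  so sig = (4; 1)

Sorted signature multiset PRS(X):
[(2; —), (2; 1), (2; 1), (2; 1,1), (2; 1,1), (2; 1,1,1), (2; 1,1,1), (2; 1,1,2), (2; 1,2,2), (3; —), (4; 1), (4; 1)]


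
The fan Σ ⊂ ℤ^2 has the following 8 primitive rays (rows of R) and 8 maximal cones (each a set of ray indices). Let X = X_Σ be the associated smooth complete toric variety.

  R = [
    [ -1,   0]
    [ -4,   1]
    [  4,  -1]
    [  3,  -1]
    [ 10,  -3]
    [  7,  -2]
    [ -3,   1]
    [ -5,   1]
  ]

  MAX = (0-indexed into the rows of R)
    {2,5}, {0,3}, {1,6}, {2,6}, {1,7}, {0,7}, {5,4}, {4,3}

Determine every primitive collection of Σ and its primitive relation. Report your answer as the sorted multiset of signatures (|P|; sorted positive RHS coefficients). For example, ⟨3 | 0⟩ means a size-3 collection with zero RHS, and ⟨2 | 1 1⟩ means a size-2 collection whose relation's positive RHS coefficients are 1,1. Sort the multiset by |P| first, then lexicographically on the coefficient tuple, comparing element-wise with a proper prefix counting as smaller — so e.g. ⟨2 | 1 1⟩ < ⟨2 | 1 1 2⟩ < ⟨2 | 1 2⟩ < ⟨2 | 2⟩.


20 collections generate NE(X_Σ); each relation:

  {1,2}:  v_{1} + v_{2} = 0 — sig = ⟨2 | 0⟩
  {3,6}:  v_{3} + v_{6} = 0 — sig = ⟨2 | 0⟩
  {0,1}:  v_{0} + v_{1} = v_{7} — sig = ⟨2 | 1⟩
  {0,2}:  v_{0} + v_{2} = v_{3} — sig = ⟨2 | 1⟩
  {0,6}:  v_{0} + v_{6} = v_{1} — sig = ⟨2 | 1⟩
  {1,3}:  v_{1} + v_{3} = v_{0} — sig = ⟨2 | 1⟩
  {1,5}:  v_{1} + v_{5} = v_{3} — sig = ⟨2 | 1⟩
  {2,3}:  v_{2} + v_{3} = v_{5} — sig = ⟨2 | 1⟩
  {2,7}:  v_{2} + v_{7} = v_{0} — sig = ⟨2 | 1⟩
  {3,5}:  v_{3} + v_{5} = v_{4} — sig = ⟨2 | 1⟩
  {4,6}:  v_{4} + v_{6} = v_{5} — sig = ⟨2 | 1⟩
  {5,6}:  v_{5} + v_{6} = v_{2} — sig = ⟨2 | 1⟩
  {5,7}:  v_{5} + v_{7} = v_{0} + v_{3} — sig = ⟨2 | 1 1⟩
  {4,7}:  v_{4} + v_{7} = v_{0} + 2·v_{3} — sig = ⟨2 | 1 2⟩
  {0,5}:  v_{0} + v_{5} = 2·v_{3} — sig = ⟨2 | 2⟩
  {1,4}:  v_{1} + v_{4} = 2·v_{3} — sig = ⟨2 | 2⟩
  {2,4}:  v_{2} + v_{4} = 2·v_{5} — sig = ⟨2 | 2⟩
  {3,7}:  v_{3} + v_{7} = 2·v_{0} — sig = ⟨2 | 2⟩
  {6,7}:  v_{6} + v_{7} = 2·v_{1} — sig = ⟨2 | 2⟩
  {0,4}:  v_{0} + v_{4} = 3·v_{3} — sig = ⟨2 | 3⟩

so the primitive-relation signature multiset is
{ ⟨2 | 0⟩ ×2,  ⟨2 | 1⟩ ×10,  ⟨2 | 1 1⟩,  ⟨2 | 1 2⟩,  ⟨2 | 2⟩ ×5,  ⟨2 | 3⟩ }


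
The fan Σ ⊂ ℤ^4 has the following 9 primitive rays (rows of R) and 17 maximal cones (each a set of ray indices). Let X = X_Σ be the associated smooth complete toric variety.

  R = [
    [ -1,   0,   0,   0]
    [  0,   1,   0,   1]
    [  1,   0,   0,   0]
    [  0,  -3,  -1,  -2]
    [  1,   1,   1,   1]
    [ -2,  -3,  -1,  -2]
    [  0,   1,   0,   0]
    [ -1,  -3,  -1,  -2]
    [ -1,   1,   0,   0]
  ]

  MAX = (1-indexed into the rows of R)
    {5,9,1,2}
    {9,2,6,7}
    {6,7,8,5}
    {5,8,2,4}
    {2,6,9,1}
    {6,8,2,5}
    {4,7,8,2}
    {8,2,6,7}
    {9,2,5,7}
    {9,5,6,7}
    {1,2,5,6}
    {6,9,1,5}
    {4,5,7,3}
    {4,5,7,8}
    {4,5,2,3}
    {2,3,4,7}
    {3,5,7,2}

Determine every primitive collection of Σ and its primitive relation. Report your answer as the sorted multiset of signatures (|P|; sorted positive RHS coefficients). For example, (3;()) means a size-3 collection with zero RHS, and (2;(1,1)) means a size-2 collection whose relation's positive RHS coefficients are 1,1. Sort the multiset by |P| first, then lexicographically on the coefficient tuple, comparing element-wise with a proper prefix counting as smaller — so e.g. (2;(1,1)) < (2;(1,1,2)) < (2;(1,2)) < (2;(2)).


14 minimal non-faces of Δ(Σ) (on 9 rays):

  P = {1,3}:  v_{1} + v_{3} = 0 — sig = (2;())
  P = {1,4}:  v_{1} + v_{4} = v_{8} — sig = (2;(1))
  P = {1,7}:  v_{1} + v_{7} = v_{9} — sig = (2;(1))
  P = {1,8}:  v_{1} + v_{8} = v_{6} — sig = (2;(1))
  P = {3,6}:  v_{3} + v_{6} = v_{8} — sig = (2;(1))
  P = {3,8}:  v_{3} + v_{8} = v_{4} — sig = (2;(1))
  P = {3,9}:  v_{3} + v_{9} = v_{7} — sig = (2;(1))
  P = {4,9}:  v_{4} + v_{9} = v_{7} + v_{8} — sig = (2;(1,1))
  P = {8,9}:  v_{8} + v_{9} = v_{6} + v_{7} — sig = (2;(1,1))
  P = {4,6}:  v_{4} + v_{6} = 2·v_{8} — sig = (2;(2))
  P = {2,5,7,8}:  v_{2} + v_{5} + v_{7} + v_{8} = 0 — sig = (4;())
  P = {2,4,5,7}:  v_{2} + v_{4} + v_{5} + v_{7} = v_{3} — sig = (4;(1))
  P = {2,5,6,7}:  v_{2} + v_{5} + v_{6} + v_{7} = v_{1} — sig = (4;(1))
  P = {2,5,6,9}:  v_{2} + v_{5} + v_{6} + v_{9} = 2·v_{1} — sig = (4;(2))

Sorted signature multiset PRS(X):
[(2;()), (2;(1)), (2;(1)), (2;(1)), (2;(1)), (2;(1)), (2;(1)), (2;(1,1)), (2;(1,1)), (2;(2)), (4;()), (4;(1)), (4;(1)), (4;(2))]


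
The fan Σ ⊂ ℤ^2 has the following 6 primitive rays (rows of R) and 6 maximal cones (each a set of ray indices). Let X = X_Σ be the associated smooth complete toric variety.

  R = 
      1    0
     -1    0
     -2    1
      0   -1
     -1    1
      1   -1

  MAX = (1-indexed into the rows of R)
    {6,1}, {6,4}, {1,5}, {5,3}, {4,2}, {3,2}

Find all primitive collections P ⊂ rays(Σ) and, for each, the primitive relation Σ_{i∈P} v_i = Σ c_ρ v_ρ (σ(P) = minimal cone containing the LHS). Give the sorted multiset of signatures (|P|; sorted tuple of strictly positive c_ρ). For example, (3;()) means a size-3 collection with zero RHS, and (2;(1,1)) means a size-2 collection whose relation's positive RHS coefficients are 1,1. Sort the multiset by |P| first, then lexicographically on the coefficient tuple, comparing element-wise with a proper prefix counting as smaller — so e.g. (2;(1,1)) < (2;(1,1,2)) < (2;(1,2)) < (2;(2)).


Σ has 9 primitive collections:

  P={1,2}:  v_{1} + v_{2} = 0  →  sig = (2;())
  P={5,6}:  v_{5} + v_{6} = 0  →  sig = (2;())
  P={1,3}:  v_{1} + v_{3} = v_{5}  →  sig = (2;(1))
  P={1,4}:  v_{1} + v_{4} = v_{6}  →  sig = (2;(1))
  P={2,5}:  v_{2} + v_{5} = v_{3}  →  sig = (2;(1))
  P={2,6}:  v_{2} + v_{6} = v_{4}  →  sig = (2;(1))
  P={3,6}:  v_{3} + v_{6} = v_{2}  →  sig = (2;(1))
  P={4,5}:  v_{4} + v_{5} = v_{2}  →  sig = (2;(1))
  P={3,4}:  v_{3} + v_{4} = 2·v_{2}  →  sig = (2;(2))

Sorted signature multiset PRS(X):
{ (2;()) ×2,  (2;(1)) ×6,  (2;(2)) }


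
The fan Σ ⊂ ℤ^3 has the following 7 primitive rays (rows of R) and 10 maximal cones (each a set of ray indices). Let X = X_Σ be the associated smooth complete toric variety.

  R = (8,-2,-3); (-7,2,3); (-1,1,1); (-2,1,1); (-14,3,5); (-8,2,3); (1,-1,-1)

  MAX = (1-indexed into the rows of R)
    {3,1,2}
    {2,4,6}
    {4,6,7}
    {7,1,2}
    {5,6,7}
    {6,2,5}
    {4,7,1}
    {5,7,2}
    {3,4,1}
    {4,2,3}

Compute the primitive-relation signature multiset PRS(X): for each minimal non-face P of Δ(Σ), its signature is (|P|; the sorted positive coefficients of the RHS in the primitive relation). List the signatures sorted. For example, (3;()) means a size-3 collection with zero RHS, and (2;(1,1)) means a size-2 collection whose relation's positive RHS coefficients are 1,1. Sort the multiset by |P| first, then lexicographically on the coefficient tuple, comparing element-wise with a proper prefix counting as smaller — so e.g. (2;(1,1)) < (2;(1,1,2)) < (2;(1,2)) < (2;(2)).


Σ has 9 primitive collections:

  • {1,6}:  v_{1} + v_{6} = 0  so sig = (2;())
  • {3,7}:  v_{3} + v_{7} = 0  so sig = (2;())
  • {1,5}:  v_{1} + v_{5} = v_{2} + v_{7}  so sig = (2;(1,1))
  • {3,5}:  v_{3} + v_{5} = v_{2} + v_{6}  so sig = (2;(1,1))
  • {3,6}:  v_{3} + v_{6} = v_{2} + v_{4}  so sig = (2;(1,1))
  • {4,5}:  v_{4} + v_{5} = 2·v_{6}  so sig = (2;(2))
  • {1,2,4}:  v_{1} + v_{2} + v_{4} = v_{3}  so sig = (3;(1))
  • {2,4,7}:  v_{2} + v_{4} + v_{7} = v_{6}  so sig = (3;(1))
  • {2,6,7}:  v_{2} + v_{6} + v_{7} = v_{5}  so sig = (3;(1))

Sorted signature multiset PRS(X):
[(2;()), (2;()), (2;(1,1)), (2;(1,1)), (2;(1,1)), (2;(2)), (3;(1)), (3;(1)), (3;(1))]


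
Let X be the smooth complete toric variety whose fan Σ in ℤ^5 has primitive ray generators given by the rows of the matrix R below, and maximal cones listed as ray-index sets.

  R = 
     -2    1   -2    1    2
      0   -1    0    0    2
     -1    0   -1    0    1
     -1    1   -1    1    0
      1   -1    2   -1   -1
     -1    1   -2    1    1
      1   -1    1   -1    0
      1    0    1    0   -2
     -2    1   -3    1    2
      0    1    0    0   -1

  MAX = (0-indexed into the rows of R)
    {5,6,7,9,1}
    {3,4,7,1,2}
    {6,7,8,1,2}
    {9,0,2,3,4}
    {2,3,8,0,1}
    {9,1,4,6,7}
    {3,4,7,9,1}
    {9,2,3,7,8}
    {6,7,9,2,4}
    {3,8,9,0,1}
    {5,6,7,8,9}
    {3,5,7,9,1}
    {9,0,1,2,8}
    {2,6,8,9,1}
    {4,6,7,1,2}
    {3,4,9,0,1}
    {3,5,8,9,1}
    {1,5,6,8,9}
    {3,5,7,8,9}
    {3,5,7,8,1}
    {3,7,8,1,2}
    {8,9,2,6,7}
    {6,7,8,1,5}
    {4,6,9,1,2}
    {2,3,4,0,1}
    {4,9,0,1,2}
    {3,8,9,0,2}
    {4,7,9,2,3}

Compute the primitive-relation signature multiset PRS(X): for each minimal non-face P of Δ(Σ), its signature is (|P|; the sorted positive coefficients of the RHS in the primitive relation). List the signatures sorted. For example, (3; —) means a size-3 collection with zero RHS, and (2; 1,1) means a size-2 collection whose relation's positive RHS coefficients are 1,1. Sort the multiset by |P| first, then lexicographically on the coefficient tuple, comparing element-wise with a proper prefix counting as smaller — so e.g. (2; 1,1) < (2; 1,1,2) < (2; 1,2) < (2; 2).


|primitive collections| = 10. Relations:

  {3,6}:  v_{3} + v_{6} = 0 — sig = (2; —)
  {4,5}:  v_{4} + v_{5} = 0 — sig = (2; —)
  {0,7}:  v_{0} + v_{7} = v_{3} — sig = (2; 1)
  {2,5}:  v_{2} + v_{5} = v_{8} — sig = (2; 1)
  {4,8}:  v_{4} + v_{8} = v_{2} — sig = (2; 1)
  {0,6}:  v_{0} + v_{6} = v_{1} + v_{2} + v_{9} — sig = (2; 1,1,1)
  {0,5}:  v_{0} + v_{5} = v_{1} + v_{3} + v_{8} + v_{9} — sig = (2; 1,1,1,1)
  {1,2,7,9}:  v_{1} + v_{2} + v_{7} + v_{9} = 0 — sig = (4; —)
  {1,2,3,9}:  v_{1} + v_{2} + v_{3} + v_{9} = v_{0} — sig = (4; 1)
  {1,7,8,9}:  v_{1} + v_{7} + v_{8} + v_{9} = v_{5} — sig = (4; 1)

Sorted signature multiset PRS(X):
    (2; —)
    (2; —)
    (2; 1)
    (2; 1)
    (2; 1)
    (2; 1,1,1)
    (2; 1,1,1,1)
    (4; —)
    (4; 1)
    (4; 1)


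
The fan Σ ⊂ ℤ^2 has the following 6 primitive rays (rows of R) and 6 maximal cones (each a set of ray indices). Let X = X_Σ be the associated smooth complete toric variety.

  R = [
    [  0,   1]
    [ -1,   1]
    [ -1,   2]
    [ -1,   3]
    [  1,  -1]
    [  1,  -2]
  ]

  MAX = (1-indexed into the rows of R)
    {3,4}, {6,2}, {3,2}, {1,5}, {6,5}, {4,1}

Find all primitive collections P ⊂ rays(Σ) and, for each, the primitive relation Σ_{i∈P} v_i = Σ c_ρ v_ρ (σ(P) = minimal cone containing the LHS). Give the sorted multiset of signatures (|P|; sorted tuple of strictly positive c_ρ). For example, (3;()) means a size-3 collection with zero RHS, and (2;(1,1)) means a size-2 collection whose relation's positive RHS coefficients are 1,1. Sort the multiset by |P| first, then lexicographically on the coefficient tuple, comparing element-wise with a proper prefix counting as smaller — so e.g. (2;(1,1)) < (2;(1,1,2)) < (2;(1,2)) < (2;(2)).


|primitive collections| = 9. Relations:

  {2,5}:  v_{2} + v_{5} = 0  →  sig = (2;())
  {3,6}:  v_{3} + v_{6} = 0  →  sig = (2;())
  {1,2}:  v_{1} + v_{2} = v_{3}  →  sig = (2;(1))
  {1,3}:  v_{1} + v_{3} = v_{4}  →  sig = (2;(1))
  {1,6}:  v_{1} + v_{6} = v_{5}  →  sig = (2;(1))
  {3,5}:  v_{3} + v_{5} = v_{1}  →  sig = (2;(1))
  {4,6}:  v_{4} + v_{6} = v_{1}  →  sig = (2;(1))
  {2,4}:  v_{2} + v_{4} = 2·v_{3}  →  sig = (2;(2))
  {4,5}:  v_{4} + v_{5} = 2·v_{1}  →  sig = (2;(2))

Hence PRS(X_Σ) =
[(2;()), (2;()), (2;(1)), (2;(1)), (2;(1)), (2;(1)), (2;(1)), (2;(2)), (2;(2))]


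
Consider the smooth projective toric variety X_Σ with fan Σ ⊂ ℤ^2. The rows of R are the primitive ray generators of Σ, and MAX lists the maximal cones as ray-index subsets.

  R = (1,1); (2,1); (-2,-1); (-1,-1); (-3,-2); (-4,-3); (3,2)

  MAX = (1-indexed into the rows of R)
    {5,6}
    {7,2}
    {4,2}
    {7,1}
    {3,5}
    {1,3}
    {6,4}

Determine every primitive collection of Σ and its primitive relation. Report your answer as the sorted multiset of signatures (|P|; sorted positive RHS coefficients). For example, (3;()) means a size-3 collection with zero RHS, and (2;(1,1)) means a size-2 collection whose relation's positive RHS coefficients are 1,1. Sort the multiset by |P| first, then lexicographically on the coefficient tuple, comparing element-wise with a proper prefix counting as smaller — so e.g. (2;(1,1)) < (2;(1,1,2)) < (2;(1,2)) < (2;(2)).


14 minimal non-faces of Δ(Σ) (on 7 rays):

  P={1,4}:  v_{1} + v_{4} = 0 ; sig = (2;())
  P={2,3}:  v_{2} + v_{3} = 0 ; sig = (2;())
  P={5,7}:  v_{5} + v_{7} = 0 ; sig = (2;())
  P={1,2}:  v_{1} + v_{2} = v_{7} ; sig = (2;(1))
  P={1,5}:  v_{1} + v_{5} = v_{3} ; sig = (2;(1))
  P={1,6}:  v_{1} + v_{6} = v_{5} ; sig = (2;(1))
  P={2,5}:  v_{2} + v_{5} = v_{4} ; sig = (2;(1))
  P={3,4}:  v_{3} + v_{4} = v_{5} ; sig = (2;(1))
  P={3,7}:  v_{3} + v_{7} = v_{1} ; sig = (2;(1))
  P={4,5}:  v_{4} + v_{5} = v_{6} ; sig = (2;(1))
  P={4,7}:  v_{4} + v_{7} = v_{2} ; sig = (2;(1))
  P={6,7}:  v_{6} + v_{7} = v_{4} ; sig = (2;(1))
  P={2,6}:  v_{2} + v_{6} = 2·v_{4} ; sig = (2;(2))
  P={3,6}:  v_{3} + v_{6} = 2·v_{5} ; sig = (2;(2))

Sorted signature multiset PRS(X):
[(2;()), (2;()), (2;()), (2;(1)), (2;(1)), (2;(1)), (2;(1)), (2;(1)), (2;(1)), (2;(1)), (2;(1)), (2;(1)), (2;(2)), (2;(2))]


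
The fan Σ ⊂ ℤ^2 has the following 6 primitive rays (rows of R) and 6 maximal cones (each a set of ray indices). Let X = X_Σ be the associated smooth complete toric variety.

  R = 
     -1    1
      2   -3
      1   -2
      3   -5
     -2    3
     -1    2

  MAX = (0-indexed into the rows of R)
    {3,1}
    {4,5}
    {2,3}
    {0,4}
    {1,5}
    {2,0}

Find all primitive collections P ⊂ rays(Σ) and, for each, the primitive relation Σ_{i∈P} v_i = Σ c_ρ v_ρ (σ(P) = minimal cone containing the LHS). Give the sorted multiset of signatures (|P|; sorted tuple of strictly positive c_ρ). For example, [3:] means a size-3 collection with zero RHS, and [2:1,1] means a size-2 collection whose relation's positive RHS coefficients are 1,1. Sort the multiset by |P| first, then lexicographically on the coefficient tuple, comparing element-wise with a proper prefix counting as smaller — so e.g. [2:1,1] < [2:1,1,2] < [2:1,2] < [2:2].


|primitive collections| = 9. Relations:

  • {1,4}:  v_{1} + v_{4} = 0  ⇒ sig = [2:]
  • {2,5}:  v_{2} + v_{5} = 0  ⇒ sig = [2:]
  • {0,1}:  v_{0} + v_{1} = v_{2}  ⇒ sig = [2:1]
  • {0,5}:  v_{0} + v_{5} = v_{4}  ⇒ sig = [2:1]
  • {1,2}:  v_{1} + v_{2} = v_{3}  ⇒ sig = [2:1]
  • {2,4}:  v_{2} + v_{4} = v_{0}  ⇒ sig = [2:1]
  • {3,4}:  v_{3} + v_{4} = v_{2}  ⇒ sig = [2:1]
  • {3,5}:  v_{3} + v_{5} = v_{1}  ⇒ sig = [2:1]
  • {0,3}:  v_{0} + v_{3} = 2·v_{2}  ⇒ sig = [2:2]

Hence PRS(X_Σ) =
[[2:], [2:], [2:1], [2:1], [2:1], [2:1], [2:1], [2:1], [2:2]]


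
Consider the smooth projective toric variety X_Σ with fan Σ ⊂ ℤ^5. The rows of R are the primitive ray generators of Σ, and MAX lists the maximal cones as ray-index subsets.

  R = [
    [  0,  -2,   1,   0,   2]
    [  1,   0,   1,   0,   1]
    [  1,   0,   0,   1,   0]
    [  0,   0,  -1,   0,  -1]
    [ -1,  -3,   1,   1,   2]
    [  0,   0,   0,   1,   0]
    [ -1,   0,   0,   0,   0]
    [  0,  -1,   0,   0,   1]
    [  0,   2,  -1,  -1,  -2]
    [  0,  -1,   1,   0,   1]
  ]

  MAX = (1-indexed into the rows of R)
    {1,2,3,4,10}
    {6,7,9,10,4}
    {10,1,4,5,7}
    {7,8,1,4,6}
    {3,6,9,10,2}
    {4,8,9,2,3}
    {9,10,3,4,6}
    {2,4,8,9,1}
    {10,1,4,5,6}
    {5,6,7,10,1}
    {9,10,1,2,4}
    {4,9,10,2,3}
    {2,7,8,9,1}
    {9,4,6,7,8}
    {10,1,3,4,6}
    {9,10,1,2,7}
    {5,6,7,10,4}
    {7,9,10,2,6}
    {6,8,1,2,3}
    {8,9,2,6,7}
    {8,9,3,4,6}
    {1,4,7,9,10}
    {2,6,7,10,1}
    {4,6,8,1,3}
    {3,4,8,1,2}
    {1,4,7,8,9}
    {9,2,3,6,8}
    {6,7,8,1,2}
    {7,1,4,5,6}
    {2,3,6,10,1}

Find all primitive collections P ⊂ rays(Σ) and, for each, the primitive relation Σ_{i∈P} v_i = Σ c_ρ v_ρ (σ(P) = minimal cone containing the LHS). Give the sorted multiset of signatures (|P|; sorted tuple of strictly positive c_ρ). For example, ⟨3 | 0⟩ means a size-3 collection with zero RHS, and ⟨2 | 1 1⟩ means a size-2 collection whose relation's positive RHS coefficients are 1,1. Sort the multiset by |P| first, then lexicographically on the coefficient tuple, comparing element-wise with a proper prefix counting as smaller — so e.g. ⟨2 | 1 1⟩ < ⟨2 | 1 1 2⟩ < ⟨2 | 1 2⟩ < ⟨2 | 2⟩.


Primitive collections (11):

  P={3,7}:  v_{3} + v_{7} = v_{6} — sig = ⟨2 | 1⟩
  P={8,10}:  v_{8} + v_{10} = v_{1} — sig = ⟨2 | 1⟩
  P={2,5}:  v_{2} + v_{5} = v_{1} + v_{6} + v_{10} — sig = ⟨2 | 1 1 1⟩
  P={5,9}:  v_{5} + v_{9} = v_{4} + v_{7} + v_{10} — sig = ⟨2 | 1 1 1⟩
  P={3,5}:  v_{3} + v_{5} = v_{1} + v_{4} + 2·v_{6} + v_{10} — sig = ⟨2 | 1 1 1 2⟩
  P={5,8}:  v_{5} + v_{8} = 2·v_{1} + v_{4} + v_{6} + v_{7} — sig = ⟨2 | 1 1 1 2⟩
  P={1,6,9}:  v_{1} + v_{6} + v_{9} = 0 — sig = ⟨3 | 0⟩
  P={2,4,7}:  v_{2} + v_{4} + v_{7} = 0 — sig = ⟨3 | 0⟩
  P={2,4,6}:  v_{2} + v_{4} + v_{6} = v_{3} — sig = ⟨3 | 1⟩
  P={1,3,9}:  v_{1} + v_{3} + v_{9} = v_{2} + v_{4} — sig = ⟨3 | 1 1⟩
  P={1,4,6,7,10}:  v_{1} + v_{4} + v_{6} + v_{7} + v_{10} = v_{5} — sig = ⟨5 | 1⟩

Signatures (|P|; sorted positive RHS coefficients), sorted:
    ⟨2 | 1⟩
    ⟨2 | 1⟩
    ⟨2 | 1 1 1⟩
    ⟨2 | 1 1 1⟩
    ⟨2 | 1 1 1 2⟩
    ⟨2 | 1 1 1 2⟩
    ⟨3 | 0⟩
    ⟨3 | 0⟩
    ⟨3 | 1⟩
    ⟨3 | 1 1⟩
    ⟨5 | 1⟩


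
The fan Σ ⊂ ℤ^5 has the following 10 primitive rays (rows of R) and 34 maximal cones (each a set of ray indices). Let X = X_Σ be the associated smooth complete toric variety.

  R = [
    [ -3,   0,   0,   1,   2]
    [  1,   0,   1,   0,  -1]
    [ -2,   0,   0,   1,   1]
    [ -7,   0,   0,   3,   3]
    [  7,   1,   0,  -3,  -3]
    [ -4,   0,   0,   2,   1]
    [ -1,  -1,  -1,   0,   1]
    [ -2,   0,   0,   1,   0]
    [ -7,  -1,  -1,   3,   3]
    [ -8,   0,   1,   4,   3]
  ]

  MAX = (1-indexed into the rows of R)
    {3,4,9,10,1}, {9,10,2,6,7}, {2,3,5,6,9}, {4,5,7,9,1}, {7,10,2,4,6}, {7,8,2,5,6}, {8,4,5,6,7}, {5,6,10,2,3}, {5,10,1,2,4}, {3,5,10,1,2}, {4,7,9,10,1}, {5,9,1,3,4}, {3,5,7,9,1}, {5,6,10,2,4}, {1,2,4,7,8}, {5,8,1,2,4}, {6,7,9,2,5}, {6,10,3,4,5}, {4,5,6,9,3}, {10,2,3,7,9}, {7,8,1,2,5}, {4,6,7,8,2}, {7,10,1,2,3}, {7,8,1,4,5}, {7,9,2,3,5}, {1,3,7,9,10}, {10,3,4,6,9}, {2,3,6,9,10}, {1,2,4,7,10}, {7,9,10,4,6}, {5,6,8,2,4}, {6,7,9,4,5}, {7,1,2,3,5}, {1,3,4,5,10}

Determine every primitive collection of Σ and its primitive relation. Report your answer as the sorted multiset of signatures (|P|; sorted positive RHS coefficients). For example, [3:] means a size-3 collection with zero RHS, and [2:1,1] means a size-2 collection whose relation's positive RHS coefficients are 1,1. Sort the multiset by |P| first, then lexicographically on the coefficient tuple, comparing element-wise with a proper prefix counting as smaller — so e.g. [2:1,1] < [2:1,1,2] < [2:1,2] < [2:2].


Minimal non-faces — 12 found among 10 rays, 34 max cones:

  P={1,6}:  v_{1} + v_{6} = v_{4}  ⇒ sig = [2:1]
  P={3,8}:  v_{3} + v_{8} = v_{6}  ⇒ sig = [2:1]
  P={8,10}:  v_{8} + v_{10} = v_{2} + v_{4} + v_{6}  ⇒ sig = [2:1,1,1]
  P={8,9}:  v_{8} + v_{9} = 2·v_{6} + v_{7}  ⇒ sig = [2:1,2]
  P={2,3,4}:  v_{2} + v_{3} + v_{4} = v_{10}  ⇒ sig = [3:1]
  P={3,6,7}:  v_{3} + v_{6} + v_{7} = v_{9}  ⇒ sig = [3:1]
  P={5,7,10}:  v_{5} + v_{7} + v_{10} = v_{3}  ⇒ sig = [3:1]
  P={1,2,9}:  v_{1} + v_{2} + v_{9} = v_{7} + v_{10}  ⇒ sig = [3:1,1]
  P={3,4,7}:  v_{3} + v_{4} + v_{7} = v_{1} + v_{9}  ⇒ sig = [3:1,1]
  P={2,4,9}:  v_{2} + v_{4} + v_{9} = v_{6} + v_{7} + v_{10}  ⇒ sig = [3:1,1,1]
  P={5,9,10}:  v_{5} + v_{9} + v_{10} = 2·v_{3} + v_{6}  ⇒ sig = [3:1,2]
  P={2,4,5,7}:  v_{2} + v_{4} + v_{5} + v_{7} = 0  ⇒ sig = [4:]

Signatures (|P|; sorted positive RHS coefficients), sorted:
[[2:1], [2:1], [2:1,1,1], [2:1,2], [3:1], [3:1], [3:1], [3:1,1], [3:1,1], [3:1,1,1], [3:1,2], [4:]]


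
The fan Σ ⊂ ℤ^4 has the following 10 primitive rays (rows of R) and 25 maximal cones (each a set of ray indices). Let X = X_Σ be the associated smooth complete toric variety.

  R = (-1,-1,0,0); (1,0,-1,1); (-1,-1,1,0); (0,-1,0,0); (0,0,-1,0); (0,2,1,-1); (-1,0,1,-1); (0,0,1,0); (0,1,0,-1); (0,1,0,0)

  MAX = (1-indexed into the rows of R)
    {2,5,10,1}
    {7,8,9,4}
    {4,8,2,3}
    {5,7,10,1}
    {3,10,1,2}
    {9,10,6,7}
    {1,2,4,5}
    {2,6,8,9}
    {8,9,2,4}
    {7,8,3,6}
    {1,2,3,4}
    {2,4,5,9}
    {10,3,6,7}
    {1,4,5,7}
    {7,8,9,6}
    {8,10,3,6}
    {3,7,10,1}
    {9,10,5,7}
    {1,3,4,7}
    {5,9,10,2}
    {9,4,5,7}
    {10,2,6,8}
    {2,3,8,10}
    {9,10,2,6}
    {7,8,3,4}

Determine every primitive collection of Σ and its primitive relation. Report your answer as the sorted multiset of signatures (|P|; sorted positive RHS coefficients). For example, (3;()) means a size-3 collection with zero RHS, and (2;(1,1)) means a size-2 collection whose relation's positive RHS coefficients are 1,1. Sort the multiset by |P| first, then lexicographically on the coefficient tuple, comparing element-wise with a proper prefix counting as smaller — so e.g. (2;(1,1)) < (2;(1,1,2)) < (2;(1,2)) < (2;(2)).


13 minimal non-faces of Δ(Σ) (on 10 rays):

  P={2,7}:  v_{2} + v_{7} = 0  so sig = (2;())
  P={4,10}:  v_{4} + v_{10} = 0  so sig = (2;())
  P={5,8}:  v_{5} + v_{8} = 0  so sig = (2;())
  P={1,8}:  v_{1} + v_{8} = v_{3}  so sig = (2;(1))
  P={3,5}:  v_{3} + v_{5} = v_{1}  so sig = (2;(1))
  P={3,9}:  v_{3} + v_{9} = v_{7}  so sig = (2;(1))
  P={1,6}:  v_{1} + v_{6} = v_{7} + v_{10}  so sig = (2;(1,1))
  P={1,9}:  v_{1} + v_{9} = v_{5} + v_{7}  so sig = (2;(1,1))
  P={4,6}:  v_{4} + v_{6} = v_{8} + v_{9}  so sig = (2;(1,1))
  P={5,6}:  v_{5} + v_{6} = v_{9} + v_{10}  so sig = (2;(1,1))
  P={8,9,10}:  v_{8} + v_{9} + v_{10} = v_{6}  so sig = (3;(1))
  P={2,3,6}:  v_{2} + v_{3} + v_{6} = v_{8} + v_{10}  so sig = (3;(1,1))
  P={7,8,10}:  v_{7} + v_{8} + v_{10} = v_{3} + v_{6}  so sig = (3;(1,1))

Hence PRS(X_Σ) =
[(2;()), (2;()), (2;()), (2;(1)), (2;(1)), (2;(1)), (2;(1,1)), (2;(1,1)), (2;(1,1)), (2;(1,1)), (3;(1)), (3;(1,1)), (3;(1,1))]


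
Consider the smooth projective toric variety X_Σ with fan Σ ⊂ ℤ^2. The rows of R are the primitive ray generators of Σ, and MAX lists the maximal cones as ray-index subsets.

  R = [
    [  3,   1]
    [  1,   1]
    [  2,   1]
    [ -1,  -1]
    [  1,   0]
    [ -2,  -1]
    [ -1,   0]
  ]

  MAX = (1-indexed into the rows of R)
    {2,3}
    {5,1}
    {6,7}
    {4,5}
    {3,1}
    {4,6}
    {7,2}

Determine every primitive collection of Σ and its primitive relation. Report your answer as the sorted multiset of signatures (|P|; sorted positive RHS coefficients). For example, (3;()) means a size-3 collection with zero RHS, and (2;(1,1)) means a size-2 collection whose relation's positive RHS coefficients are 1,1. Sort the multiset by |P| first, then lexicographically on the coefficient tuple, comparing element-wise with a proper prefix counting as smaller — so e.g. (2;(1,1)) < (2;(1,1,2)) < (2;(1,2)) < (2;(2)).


|primitive collections| = 14. Relations:

  {2,4}:  v_{2} + v_{4} = 0 — sig = (2;())
  {3,6}:  v_{3} + v_{6} = 0 — sig = (2;())
  {5,7}:  v_{5} + v_{7} = 0 — sig = (2;())
  {1,6}:  v_{1} + v_{6} = v_{5} — sig = (2;(1))
  {1,7}:  v_{1} + v_{7} = v_{3} — sig = (2;(1))
  {2,5}:  v_{2} + v_{5} = v_{3} — sig = (2;(1))
  {2,6}:  v_{2} + v_{6} = v_{7} — sig = (2;(1))
  {3,4}:  v_{3} + v_{4} = v_{5} — sig = (2;(1))
  {3,5}:  v_{3} + v_{5} = v_{1} — sig = (2;(1))
  {3,7}:  v_{3} + v_{7} = v_{2} — sig = (2;(1))
  {4,7}:  v_{4} + v_{7} = v_{6} — sig = (2;(1))
  {5,6}:  v_{5} + v_{6} = v_{4} — sig = (2;(1))
  {1,2}:  v_{1} + v_{2} = 2·v_{3} — sig = (2;(2))
  {1,4}:  v_{1} + v_{4} = 2·v_{5} — sig = (2;(2))

Signatures (|P|; sorted positive RHS coefficients), sorted:
{ (2;()) ×3,  (2;(1)) ×9,  (2;(2)) ×2 }
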